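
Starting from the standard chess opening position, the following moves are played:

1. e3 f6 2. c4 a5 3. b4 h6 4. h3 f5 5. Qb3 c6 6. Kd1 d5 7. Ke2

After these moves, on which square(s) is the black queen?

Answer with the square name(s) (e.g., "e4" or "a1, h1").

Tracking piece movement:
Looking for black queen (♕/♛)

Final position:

  a b c d e f g h
  ─────────────────
8│♜ ♞ ♝ ♛ ♚ ♝ ♞ ♜│8
7│· ♟ · · ♟ · ♟ ·│7
6│· · ♟ · · · · ♟│6
5│♟ · · ♟ · ♟ · ·│5
4│· ♙ ♙ · · · · ·│4
3│· ♕ · · ♙ · · ♙│3
2│♙ · · ♙ ♔ ♙ ♙ ·│2
1│♖ ♘ ♗ · · ♗ ♘ ♖│1
  ─────────────────
  a b c d e f g h


d8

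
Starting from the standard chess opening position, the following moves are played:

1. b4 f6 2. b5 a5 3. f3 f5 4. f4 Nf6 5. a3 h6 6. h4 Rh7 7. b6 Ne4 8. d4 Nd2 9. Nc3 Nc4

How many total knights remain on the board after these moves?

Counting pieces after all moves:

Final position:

  a b c d e f g h
  ─────────────────
8│♜ ♞ ♝ ♛ ♚ ♝ · ·│8
7│· ♟ ♟ ♟ ♟ · ♟ ♜│7
6│· ♙ · · · · · ♟│6
5│♟ · · · · ♟ · ·│5
4│· · ♞ ♙ · ♙ · ♙│4
3│♙ · ♘ · · · · ·│3
2│· · ♙ · ♙ · ♙ ·│2
1│♖ · ♗ ♕ ♔ ♗ ♘ ♖│1
  ─────────────────
  a b c d e f g h


4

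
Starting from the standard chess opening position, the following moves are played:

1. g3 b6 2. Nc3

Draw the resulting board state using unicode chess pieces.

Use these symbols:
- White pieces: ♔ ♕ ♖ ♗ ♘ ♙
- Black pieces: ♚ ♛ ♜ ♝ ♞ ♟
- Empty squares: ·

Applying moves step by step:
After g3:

♜ ♞ ♝ ♛ ♚ ♝ ♞ ♜
♟ ♟ ♟ ♟ ♟ ♟ ♟ ♟
· · · · · · · ·
· · · · · · · ·
· · · · · · · ·
· · · · · · ♙ ·
♙ ♙ ♙ ♙ ♙ ♙ · ♙
♖ ♘ ♗ ♕ ♔ ♗ ♘ ♖


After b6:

♜ ♞ ♝ ♛ ♚ ♝ ♞ ♜
♟ · ♟ ♟ ♟ ♟ ♟ ♟
· ♟ · · · · · ·
· · · · · · · ·
· · · · · · · ·
· · · · · · ♙ ·
♙ ♙ ♙ ♙ ♙ ♙ · ♙
♖ ♘ ♗ ♕ ♔ ♗ ♘ ♖


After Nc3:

♜ ♞ ♝ ♛ ♚ ♝ ♞ ♜
♟ · ♟ ♟ ♟ ♟ ♟ ♟
· ♟ · · · · · ·
· · · · · · · ·
· · · · · · · ·
· · ♘ · · · ♙ ·
♙ ♙ ♙ ♙ ♙ ♙ · ♙
♖ · ♗ ♕ ♔ ♗ ♘ ♖



  a b c d e f g h
  ─────────────────
8│♜ ♞ ♝ ♛ ♚ ♝ ♞ ♜│8
7│♟ · ♟ ♟ ♟ ♟ ♟ ♟│7
6│· ♟ · · · · · ·│6
5│· · · · · · · ·│5
4│· · · · · · · ·│4
3│· · ♘ · · · ♙ ·│3
2│♙ ♙ ♙ ♙ ♙ ♙ · ♙│2
1│♖ · ♗ ♕ ♔ ♗ ♘ ♖│1
  ─────────────────
  a b c d e f g h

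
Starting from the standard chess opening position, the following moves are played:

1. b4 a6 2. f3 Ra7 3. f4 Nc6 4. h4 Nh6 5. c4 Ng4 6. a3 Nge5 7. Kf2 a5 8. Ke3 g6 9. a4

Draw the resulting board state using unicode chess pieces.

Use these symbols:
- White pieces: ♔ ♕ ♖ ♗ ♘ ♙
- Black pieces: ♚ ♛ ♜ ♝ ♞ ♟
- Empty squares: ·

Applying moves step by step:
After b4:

♜ ♞ ♝ ♛ ♚ ♝ ♞ ♜
♟ ♟ ♟ ♟ ♟ ♟ ♟ ♟
· · · · · · · ·
· · · · · · · ·
· ♙ · · · · · ·
· · · · · · · ·
♙ · ♙ ♙ ♙ ♙ ♙ ♙
♖ ♘ ♗ ♕ ♔ ♗ ♘ ♖


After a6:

♜ ♞ ♝ ♛ ♚ ♝ ♞ ♜
· ♟ ♟ ♟ ♟ ♟ ♟ ♟
♟ · · · · · · ·
· · · · · · · ·
· ♙ · · · · · ·
· · · · · · · ·
♙ · ♙ ♙ ♙ ♙ ♙ ♙
♖ ♘ ♗ ♕ ♔ ♗ ♘ ♖


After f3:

♜ ♞ ♝ ♛ ♚ ♝ ♞ ♜
· ♟ ♟ ♟ ♟ ♟ ♟ ♟
♟ · · · · · · ·
· · · · · · · ·
· ♙ · · · · · ·
· · · · · ♙ · ·
♙ · ♙ ♙ ♙ · ♙ ♙
♖ ♘ ♗ ♕ ♔ ♗ ♘ ♖


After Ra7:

· ♞ ♝ ♛ ♚ ♝ ♞ ♜
♜ ♟ ♟ ♟ ♟ ♟ ♟ ♟
♟ · · · · · · ·
· · · · · · · ·
· ♙ · · · · · ·
· · · · · ♙ · ·
♙ · ♙ ♙ ♙ · ♙ ♙
♖ ♘ ♗ ♕ ♔ ♗ ♘ ♖


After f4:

· ♞ ♝ ♛ ♚ ♝ ♞ ♜
♜ ♟ ♟ ♟ ♟ ♟ ♟ ♟
♟ · · · · · · ·
· · · · · · · ·
· ♙ · · · ♙ · ·
· · · · · · · ·
♙ · ♙ ♙ ♙ · ♙ ♙
♖ ♘ ♗ ♕ ♔ ♗ ♘ ♖


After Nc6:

· · ♝ ♛ ♚ ♝ ♞ ♜
♜ ♟ ♟ ♟ ♟ ♟ ♟ ♟
♟ · ♞ · · · · ·
· · · · · · · ·
· ♙ · · · ♙ · ·
· · · · · · · ·
♙ · ♙ ♙ ♙ · ♙ ♙
♖ ♘ ♗ ♕ ♔ ♗ ♘ ♖


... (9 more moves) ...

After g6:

· · ♝ ♛ ♚ ♝ · ♜
♜ ♟ ♟ ♟ ♟ ♟ · ♟
· · ♞ · · · ♟ ·
♟ · · · ♞ · · ·
· ♙ ♙ · · ♙ · ♙
♙ · · · ♔ · · ·
· · · ♙ ♙ · ♙ ·
♖ ♘ ♗ ♕ · ♗ ♘ ♖


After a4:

· · ♝ ♛ ♚ ♝ · ♜
♜ ♟ ♟ ♟ ♟ ♟ · ♟
· · ♞ · · · ♟ ·
♟ · · · ♞ · · ·
♙ ♙ ♙ · · ♙ · ♙
· · · · ♔ · · ·
· · · ♙ ♙ · ♙ ·
♖ ♘ ♗ ♕ · ♗ ♘ ♖



  a b c d e f g h
  ─────────────────
8│· · ♝ ♛ ♚ ♝ · ♜│8
7│♜ ♟ ♟ ♟ ♟ ♟ · ♟│7
6│· · ♞ · · · ♟ ·│6
5│♟ · · · ♞ · · ·│5
4│♙ ♙ ♙ · · ♙ · ♙│4
3│· · · · ♔ · · ·│3
2│· · · ♙ ♙ · ♙ ·│2
1│♖ ♘ ♗ ♕ · ♗ ♘ ♖│1
  ─────────────────
  a b c d e f g h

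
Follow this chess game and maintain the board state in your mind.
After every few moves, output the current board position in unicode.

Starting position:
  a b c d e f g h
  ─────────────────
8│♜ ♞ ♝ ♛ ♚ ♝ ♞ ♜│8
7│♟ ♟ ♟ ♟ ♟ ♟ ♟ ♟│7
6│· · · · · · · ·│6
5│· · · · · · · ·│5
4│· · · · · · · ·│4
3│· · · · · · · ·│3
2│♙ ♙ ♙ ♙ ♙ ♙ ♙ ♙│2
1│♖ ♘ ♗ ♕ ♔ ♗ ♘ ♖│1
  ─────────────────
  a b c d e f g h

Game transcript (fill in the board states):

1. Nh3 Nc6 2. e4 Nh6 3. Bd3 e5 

  a b c d e f g h
  ─────────────────
8│♜ · ♝ ♛ ♚ ♝ · ♜│8
7│♟ ♟ ♟ ♟ · ♟ ♟ ♟│7
6│· · ♞ · · · · ♞│6
5│· · · · ♟ · · ·│5
4│· · · · ♙ · · ·│4
3│· · · ♗ · · · ♘│3
2│♙ ♙ ♙ ♙ · ♙ ♙ ♙│2
1│♖ ♘ ♗ ♕ ♔ · · ♖│1
  ─────────────────
  a b c d e f g h

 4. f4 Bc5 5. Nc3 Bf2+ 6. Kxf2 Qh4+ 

  a b c d e f g h
  ─────────────────
8│♜ · ♝ · ♚ · · ♜│8
7│♟ ♟ ♟ ♟ · ♟ ♟ ♟│7
6│· · ♞ · · · · ♞│6
5│· · · · ♟ · · ·│5
4│· · · · ♙ ♙ · ♛│4
3│· · ♘ ♗ · · · ♘│3
2│♙ ♙ ♙ ♙ · ♔ ♙ ♙│2
1│♖ · ♗ ♕ · · · ♖│1
  ─────────────────
  a b c d e f g h

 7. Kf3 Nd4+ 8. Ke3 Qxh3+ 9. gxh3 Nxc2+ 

  a b c d e f g h
  ─────────────────
8│♜ · ♝ · ♚ · · ♜│8
7│♟ ♟ ♟ ♟ · ♟ ♟ ♟│7
6│· · · · · · · ♞│6
5│· · · · ♟ · · ·│5
4│· · · · ♙ ♙ · ·│4
3│· · ♘ ♗ ♔ · · ♙│3
2│♙ ♙ ♞ ♙ · · · ♙│2
1│♖ · ♗ ♕ · · · ♖│1
  ─────────────────
  a b c d e f g h

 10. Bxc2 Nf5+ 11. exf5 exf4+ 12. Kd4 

  a b c d e f g h
  ─────────────────
8│♜ · ♝ · ♚ · · ♜│8
7│♟ ♟ ♟ ♟ · ♟ ♟ ♟│7
6│· · · · · · · ·│6
5│· · · · · ♙ · ·│5
4│· · · ♔ · ♟ · ·│4
3│· · ♘ · · · · ♙│3
2│♙ ♙ ♗ ♙ · · · ♙│2
1│♖ · ♗ ♕ · · · ♖│1
  ─────────────────
  a b c d e f g h


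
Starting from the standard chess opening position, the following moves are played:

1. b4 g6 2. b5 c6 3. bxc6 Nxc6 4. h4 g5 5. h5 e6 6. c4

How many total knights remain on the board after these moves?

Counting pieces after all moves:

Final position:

  a b c d e f g h
  ─────────────────
8│♜ · ♝ ♛ ♚ ♝ ♞ ♜│8
7│♟ ♟ · ♟ · ♟ · ♟│7
6│· · ♞ · ♟ · · ·│6
5│· · · · · · ♟ ♙│5
4│· · ♙ · · · · ·│4
3│· · · · · · · ·│3
2│♙ · · ♙ ♙ ♙ ♙ ·│2
1│♖ ♘ ♗ ♕ ♔ ♗ ♘ ♖│1
  ─────────────────
  a b c d e f g h


4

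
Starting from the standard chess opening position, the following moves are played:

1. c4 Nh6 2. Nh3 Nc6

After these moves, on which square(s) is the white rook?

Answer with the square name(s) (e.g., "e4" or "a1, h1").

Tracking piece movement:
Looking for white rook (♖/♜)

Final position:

  a b c d e f g h
  ─────────────────
8│♜ · ♝ ♛ ♚ ♝ · ♜│8
7│♟ ♟ ♟ ♟ ♟ ♟ ♟ ♟│7
6│· · ♞ · · · · ♞│6
5│· · · · · · · ·│5
4│· · ♙ · · · · ·│4
3│· · · · · · · ♘│3
2│♙ ♙ · ♙ ♙ ♙ ♙ ♙│2
1│♖ ♘ ♗ ♕ ♔ ♗ · ♖│1
  ─────────────────
  a b c d e f g h


a1, h1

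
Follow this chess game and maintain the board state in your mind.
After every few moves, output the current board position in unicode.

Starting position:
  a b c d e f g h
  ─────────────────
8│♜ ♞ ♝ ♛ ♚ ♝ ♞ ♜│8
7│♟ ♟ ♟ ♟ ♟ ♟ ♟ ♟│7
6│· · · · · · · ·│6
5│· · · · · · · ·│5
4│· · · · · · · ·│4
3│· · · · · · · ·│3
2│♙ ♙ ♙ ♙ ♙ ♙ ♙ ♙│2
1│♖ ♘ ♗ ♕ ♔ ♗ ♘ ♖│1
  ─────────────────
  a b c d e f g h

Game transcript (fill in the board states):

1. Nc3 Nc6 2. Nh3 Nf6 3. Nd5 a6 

  a b c d e f g h
  ─────────────────
8│♜ · ♝ ♛ ♚ ♝ · ♜│8
7│· ♟ ♟ ♟ ♟ ♟ ♟ ♟│7
6│♟ · ♞ · · ♞ · ·│6
5│· · · ♘ · · · ·│5
4│· · · · · · · ·│4
3│· · · · · · · ♘│3
2│♙ ♙ ♙ ♙ ♙ ♙ ♙ ♙│2
1│♖ · ♗ ♕ ♔ ♗ · ♖│1
  ─────────────────
  a b c d e f g h

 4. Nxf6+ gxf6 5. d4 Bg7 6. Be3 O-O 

  a b c d e f g h
  ─────────────────
8│♜ · ♝ ♛ · ♜ ♚ ·│8
7│· ♟ ♟ ♟ ♟ ♟ ♝ ♟│7
6│♟ · ♞ · · ♟ · ·│6
5│· · · · · · · ·│5
4│· · · ♙ · · · ·│4
3│· · · · ♗ · · ♘│3
2│♙ ♙ ♙ · ♙ ♙ ♙ ♙│2
1│♖ · · ♕ ♔ ♗ · ♖│1
  ─────────────────
  a b c d e f g h

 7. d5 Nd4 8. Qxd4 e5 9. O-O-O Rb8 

  a b c d e f g h
  ─────────────────
8│· ♜ ♝ ♛ · ♜ ♚ ·│8
7│· ♟ ♟ ♟ · ♟ ♝ ♟│7
6│♟ · · · · ♟ · ·│6
5│· · · ♙ ♟ · · ·│5
4│· · · ♕ · · · ·│4
3│· · · · ♗ · · ♘│3
2│♙ ♙ ♙ · ♙ ♙ ♙ ♙│2
1│· · ♔ ♖ · ♗ · ♖│1
  ─────────────────
  a b c d e f g h

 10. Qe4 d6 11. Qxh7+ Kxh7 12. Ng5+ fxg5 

  a b c d e f g h
  ─────────────────
8│· ♜ ♝ ♛ · ♜ · ·│8
7│· ♟ ♟ · · ♟ ♝ ♚│7
6│♟ · · ♟ · · · ·│6
5│· · · ♙ ♟ · ♟ ·│5
4│· · · · · · · ·│4
3│· · · · ♗ · · ·│3
2│♙ ♙ ♙ · ♙ ♙ ♙ ♙│2
1│· · ♔ ♖ · ♗ · ♖│1
  ─────────────────
  a b c d e f g h

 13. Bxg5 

  a b c d e f g h
  ─────────────────
8│· ♜ ♝ ♛ · ♜ · ·│8
7│· ♟ ♟ · · ♟ ♝ ♚│7
6│♟ · · ♟ · · · ·│6
5│· · · ♙ ♟ · ♗ ·│5
4│· · · · · · · ·│4
3│· · · · · · · ·│3
2│♙ ♙ ♙ · ♙ ♙ ♙ ♙│2
1│· · ♔ ♖ · ♗ · ♖│1
  ─────────────────
  a b c d e f g h


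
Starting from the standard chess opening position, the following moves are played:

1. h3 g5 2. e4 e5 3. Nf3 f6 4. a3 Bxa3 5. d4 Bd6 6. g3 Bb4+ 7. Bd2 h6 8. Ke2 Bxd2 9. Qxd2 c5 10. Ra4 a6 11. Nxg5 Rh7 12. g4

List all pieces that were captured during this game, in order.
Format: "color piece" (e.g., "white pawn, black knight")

Tracking captures:
  Bxa3: captured white pawn
  Bxd2: captured white bishop
  Qxd2: captured black bishop
  Nxg5: captured black pawn

white pawn, white bishop, black bishop, black pawn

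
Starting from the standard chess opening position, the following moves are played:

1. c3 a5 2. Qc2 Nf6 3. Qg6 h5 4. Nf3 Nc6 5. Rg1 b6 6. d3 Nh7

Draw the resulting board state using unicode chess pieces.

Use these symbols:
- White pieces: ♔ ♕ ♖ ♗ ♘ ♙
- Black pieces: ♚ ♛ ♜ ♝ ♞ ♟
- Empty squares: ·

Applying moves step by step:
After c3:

♜ ♞ ♝ ♛ ♚ ♝ ♞ ♜
♟ ♟ ♟ ♟ ♟ ♟ ♟ ♟
· · · · · · · ·
· · · · · · · ·
· · · · · · · ·
· · ♙ · · · · ·
♙ ♙ · ♙ ♙ ♙ ♙ ♙
♖ ♘ ♗ ♕ ♔ ♗ ♘ ♖


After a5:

♜ ♞ ♝ ♛ ♚ ♝ ♞ ♜
· ♟ ♟ ♟ ♟ ♟ ♟ ♟
· · · · · · · ·
♟ · · · · · · ·
· · · · · · · ·
· · ♙ · · · · ·
♙ ♙ · ♙ ♙ ♙ ♙ ♙
♖ ♘ ♗ ♕ ♔ ♗ ♘ ♖


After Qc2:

♜ ♞ ♝ ♛ ♚ ♝ ♞ ♜
· ♟ ♟ ♟ ♟ ♟ ♟ ♟
· · · · · · · ·
♟ · · · · · · ·
· · · · · · · ·
· · ♙ · · · · ·
♙ ♙ ♕ ♙ ♙ ♙ ♙ ♙
♖ ♘ ♗ · ♔ ♗ ♘ ♖


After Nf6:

♜ ♞ ♝ ♛ ♚ ♝ · ♜
· ♟ ♟ ♟ ♟ ♟ ♟ ♟
· · · · · ♞ · ·
♟ · · · · · · ·
· · · · · · · ·
· · ♙ · · · · ·
♙ ♙ ♕ ♙ ♙ ♙ ♙ ♙
♖ ♘ ♗ · ♔ ♗ ♘ ♖


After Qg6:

♜ ♞ ♝ ♛ ♚ ♝ · ♜
· ♟ ♟ ♟ ♟ ♟ ♟ ♟
· · · · · ♞ ♕ ·
♟ · · · · · · ·
· · · · · · · ·
· · ♙ · · · · ·
♙ ♙ · ♙ ♙ ♙ ♙ ♙
♖ ♘ ♗ · ♔ ♗ ♘ ♖


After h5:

♜ ♞ ♝ ♛ ♚ ♝ · ♜
· ♟ ♟ ♟ ♟ ♟ ♟ ·
· · · · · ♞ ♕ ·
♟ · · · · · · ♟
· · · · · · · ·
· · ♙ · · · · ·
♙ ♙ · ♙ ♙ ♙ ♙ ♙
♖ ♘ ♗ · ♔ ♗ ♘ ♖


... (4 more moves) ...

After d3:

♜ · ♝ ♛ ♚ ♝ · ♜
· · ♟ ♟ ♟ ♟ ♟ ·
· ♟ ♞ · · ♞ ♕ ·
♟ · · · · · · ♟
· · · · · · · ·
· · ♙ ♙ · ♘ · ·
♙ ♙ · · ♙ ♙ ♙ ♙
♖ ♘ ♗ · ♔ ♗ ♖ ·


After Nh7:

♜ · ♝ ♛ ♚ ♝ · ♜
· · ♟ ♟ ♟ ♟ ♟ ♞
· ♟ ♞ · · · ♕ ·
♟ · · · · · · ♟
· · · · · · · ·
· · ♙ ♙ · ♘ · ·
♙ ♙ · · ♙ ♙ ♙ ♙
♖ ♘ ♗ · ♔ ♗ ♖ ·



  a b c d e f g h
  ─────────────────
8│♜ · ♝ ♛ ♚ ♝ · ♜│8
7│· · ♟ ♟ ♟ ♟ ♟ ♞│7
6│· ♟ ♞ · · · ♕ ·│6
5│♟ · · · · · · ♟│5
4│· · · · · · · ·│4
3│· · ♙ ♙ · ♘ · ·│3
2│♙ ♙ · · ♙ ♙ ♙ ♙│2
1│♖ ♘ ♗ · ♔ ♗ ♖ ·│1
  ─────────────────
  a b c d e f g h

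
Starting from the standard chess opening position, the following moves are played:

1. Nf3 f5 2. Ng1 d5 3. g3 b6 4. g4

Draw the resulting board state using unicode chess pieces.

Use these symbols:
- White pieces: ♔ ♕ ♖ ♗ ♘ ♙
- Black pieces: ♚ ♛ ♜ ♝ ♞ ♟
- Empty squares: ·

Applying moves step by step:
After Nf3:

♜ ♞ ♝ ♛ ♚ ♝ ♞ ♜
♟ ♟ ♟ ♟ ♟ ♟ ♟ ♟
· · · · · · · ·
· · · · · · · ·
· · · · · · · ·
· · · · · ♘ · ·
♙ ♙ ♙ ♙ ♙ ♙ ♙ ♙
♖ ♘ ♗ ♕ ♔ ♗ · ♖


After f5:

♜ ♞ ♝ ♛ ♚ ♝ ♞ ♜
♟ ♟ ♟ ♟ ♟ · ♟ ♟
· · · · · · · ·
· · · · · ♟ · ·
· · · · · · · ·
· · · · · ♘ · ·
♙ ♙ ♙ ♙ ♙ ♙ ♙ ♙
♖ ♘ ♗ ♕ ♔ ♗ · ♖


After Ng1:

♜ ♞ ♝ ♛ ♚ ♝ ♞ ♜
♟ ♟ ♟ ♟ ♟ · ♟ ♟
· · · · · · · ·
· · · · · ♟ · ·
· · · · · · · ·
· · · · · · · ·
♙ ♙ ♙ ♙ ♙ ♙ ♙ ♙
♖ ♘ ♗ ♕ ♔ ♗ ♘ ♖


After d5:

♜ ♞ ♝ ♛ ♚ ♝ ♞ ♜
♟ ♟ ♟ · ♟ · ♟ ♟
· · · · · · · ·
· · · ♟ · ♟ · ·
· · · · · · · ·
· · · · · · · ·
♙ ♙ ♙ ♙ ♙ ♙ ♙ ♙
♖ ♘ ♗ ♕ ♔ ♗ ♘ ♖


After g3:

♜ ♞ ♝ ♛ ♚ ♝ ♞ ♜
♟ ♟ ♟ · ♟ · ♟ ♟
· · · · · · · ·
· · · ♟ · ♟ · ·
· · · · · · · ·
· · · · · · ♙ ·
♙ ♙ ♙ ♙ ♙ ♙ · ♙
♖ ♘ ♗ ♕ ♔ ♗ ♘ ♖


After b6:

♜ ♞ ♝ ♛ ♚ ♝ ♞ ♜
♟ · ♟ · ♟ · ♟ ♟
· ♟ · · · · · ·
· · · ♟ · ♟ · ·
· · · · · · · ·
· · · · · · ♙ ·
♙ ♙ ♙ ♙ ♙ ♙ · ♙
♖ ♘ ♗ ♕ ♔ ♗ ♘ ♖


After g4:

♜ ♞ ♝ ♛ ♚ ♝ ♞ ♜
♟ · ♟ · ♟ · ♟ ♟
· ♟ · · · · · ·
· · · ♟ · ♟ · ·
· · · · · · ♙ ·
· · · · · · · ·
♙ ♙ ♙ ♙ ♙ ♙ · ♙
♖ ♘ ♗ ♕ ♔ ♗ ♘ ♖



  a b c d e f g h
  ─────────────────
8│♜ ♞ ♝ ♛ ♚ ♝ ♞ ♜│8
7│♟ · ♟ · ♟ · ♟ ♟│7
6│· ♟ · · · · · ·│6
5│· · · ♟ · ♟ · ·│5
4│· · · · · · ♙ ·│4
3│· · · · · · · ·│3
2│♙ ♙ ♙ ♙ ♙ ♙ · ♙│2
1│♖ ♘ ♗ ♕ ♔ ♗ ♘ ♖│1
  ─────────────────
  a b c d e f g h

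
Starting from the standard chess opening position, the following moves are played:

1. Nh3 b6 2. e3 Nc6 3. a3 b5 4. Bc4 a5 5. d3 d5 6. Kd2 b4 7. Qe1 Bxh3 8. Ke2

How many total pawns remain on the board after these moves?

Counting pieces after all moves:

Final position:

  a b c d e f g h
  ─────────────────
8│♜ · · ♛ ♚ ♝ ♞ ♜│8
7│· · ♟ · ♟ ♟ ♟ ♟│7
6│· · ♞ · · · · ·│6
5│♟ · · ♟ · · · ·│5
4│· ♟ ♗ · · · · ·│4
3│♙ · · ♙ ♙ · · ♝│3
2│· ♙ ♙ · ♔ ♙ ♙ ♙│2
1│♖ ♘ ♗ · ♕ · · ♖│1
  ─────────────────
  a b c d e f g h


16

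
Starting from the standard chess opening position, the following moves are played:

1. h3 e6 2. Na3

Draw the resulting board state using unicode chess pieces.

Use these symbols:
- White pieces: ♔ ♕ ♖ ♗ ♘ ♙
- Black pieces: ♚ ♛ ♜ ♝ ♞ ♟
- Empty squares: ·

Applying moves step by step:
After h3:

♜ ♞ ♝ ♛ ♚ ♝ ♞ ♜
♟ ♟ ♟ ♟ ♟ ♟ ♟ ♟
· · · · · · · ·
· · · · · · · ·
· · · · · · · ·
· · · · · · · ♙
♙ ♙ ♙ ♙ ♙ ♙ ♙ ·
♖ ♘ ♗ ♕ ♔ ♗ ♘ ♖


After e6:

♜ ♞ ♝ ♛ ♚ ♝ ♞ ♜
♟ ♟ ♟ ♟ · ♟ ♟ ♟
· · · · ♟ · · ·
· · · · · · · ·
· · · · · · · ·
· · · · · · · ♙
♙ ♙ ♙ ♙ ♙ ♙ ♙ ·
♖ ♘ ♗ ♕ ♔ ♗ ♘ ♖


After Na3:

♜ ♞ ♝ ♛ ♚ ♝ ♞ ♜
♟ ♟ ♟ ♟ · ♟ ♟ ♟
· · · · ♟ · · ·
· · · · · · · ·
· · · · · · · ·
♘ · · · · · · ♙
♙ ♙ ♙ ♙ ♙ ♙ ♙ ·
♖ · ♗ ♕ ♔ ♗ ♘ ♖



  a b c d e f g h
  ─────────────────
8│♜ ♞ ♝ ♛ ♚ ♝ ♞ ♜│8
7│♟ ♟ ♟ ♟ · ♟ ♟ ♟│7
6│· · · · ♟ · · ·│6
5│· · · · · · · ·│5
4│· · · · · · · ·│4
3│♘ · · · · · · ♙│3
2│♙ ♙ ♙ ♙ ♙ ♙ ♙ ·│2
1│♖ · ♗ ♕ ♔ ♗ ♘ ♖│1
  ─────────────────
  a b c d e f g h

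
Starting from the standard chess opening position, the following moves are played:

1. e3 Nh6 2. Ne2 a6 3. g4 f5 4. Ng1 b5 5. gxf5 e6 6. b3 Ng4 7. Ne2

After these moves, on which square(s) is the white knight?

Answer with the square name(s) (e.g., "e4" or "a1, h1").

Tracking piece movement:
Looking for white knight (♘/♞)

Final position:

  a b c d e f g h
  ─────────────────
8│♜ ♞ ♝ ♛ ♚ ♝ · ♜│8
7│· · ♟ ♟ · · ♟ ♟│7
6│♟ · · · ♟ · · ·│6
5│· ♟ · · · ♙ · ·│5
4│· · · · · · ♞ ·│4
3│· ♙ · · ♙ · · ·│3
2│♙ · ♙ ♙ ♘ ♙ · ♙│2
1│♖ ♘ ♗ ♕ ♔ ♗ · ♖│1
  ─────────────────
  a b c d e f g h


b1, e2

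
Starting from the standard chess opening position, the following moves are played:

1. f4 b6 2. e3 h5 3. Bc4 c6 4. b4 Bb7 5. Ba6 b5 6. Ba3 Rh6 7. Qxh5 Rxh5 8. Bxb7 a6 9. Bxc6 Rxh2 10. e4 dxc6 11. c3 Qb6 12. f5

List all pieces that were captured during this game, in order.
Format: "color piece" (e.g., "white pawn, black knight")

Tracking captures:
  Qxh5: captured black pawn
  Rxh5: captured white queen
  Bxb7: captured black bishop
  Bxc6: captured black pawn
  Rxh2: captured white pawn
  dxc6: captured white bishop

black pawn, white queen, black bishop, black pawn, white pawn, white bishop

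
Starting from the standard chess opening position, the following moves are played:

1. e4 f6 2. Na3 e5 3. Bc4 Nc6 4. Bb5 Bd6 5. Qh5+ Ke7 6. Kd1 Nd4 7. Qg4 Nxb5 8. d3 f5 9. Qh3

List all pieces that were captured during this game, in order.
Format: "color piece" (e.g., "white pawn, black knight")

Tracking captures:
  Nxb5: captured white bishop

white bishop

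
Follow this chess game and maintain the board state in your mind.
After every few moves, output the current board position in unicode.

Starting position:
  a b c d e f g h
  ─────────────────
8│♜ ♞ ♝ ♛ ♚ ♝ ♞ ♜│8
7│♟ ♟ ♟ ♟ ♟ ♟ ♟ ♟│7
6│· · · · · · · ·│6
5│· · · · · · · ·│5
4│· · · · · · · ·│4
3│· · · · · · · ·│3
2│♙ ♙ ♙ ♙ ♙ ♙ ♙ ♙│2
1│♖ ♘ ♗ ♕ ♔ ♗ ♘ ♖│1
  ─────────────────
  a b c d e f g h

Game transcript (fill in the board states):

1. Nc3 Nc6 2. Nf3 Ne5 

  a b c d e f g h
  ─────────────────
8│♜ · ♝ ♛ ♚ ♝ ♞ ♜│8
7│♟ ♟ ♟ ♟ ♟ ♟ ♟ ♟│7
6│· · · · · · · ·│6
5│· · · · ♞ · · ·│5
4│· · · · · · · ·│4
3│· · ♘ · · ♘ · ·│3
2│♙ ♙ ♙ ♙ ♙ ♙ ♙ ♙│2
1│♖ · ♗ ♕ ♔ ♗ · ♖│1
  ─────────────────
  a b c d e f g h

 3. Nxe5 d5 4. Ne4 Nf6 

  a b c d e f g h
  ─────────────────
8│♜ · ♝ ♛ ♚ ♝ · ♜│8
7│♟ ♟ ♟ · ♟ ♟ ♟ ♟│7
6│· · · · · ♞ · ·│6
5│· · · ♟ ♘ · · ·│5
4│· · · · ♘ · · ·│4
3│· · · · · · · ·│3
2│♙ ♙ ♙ ♙ ♙ ♙ ♙ ♙│2
1│♖ · ♗ ♕ ♔ ♗ · ♖│1
  ─────────────────
  a b c d e f g h

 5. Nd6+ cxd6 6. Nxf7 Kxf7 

  a b c d e f g h
  ─────────────────
8│♜ · ♝ ♛ · ♝ · ♜│8
7│♟ ♟ · · ♟ ♚ ♟ ♟│7
6│· · · ♟ · ♞ · ·│6
5│· · · ♟ · · · ·│5
4│· · · · · · · ·│4
3│· · · · · · · ·│3
2│♙ ♙ ♙ ♙ ♙ ♙ ♙ ♙│2
1│♖ · ♗ ♕ ♔ ♗ · ♖│1
  ─────────────────
  a b c d e f g h

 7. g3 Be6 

  a b c d e f g h
  ─────────────────
8│♜ · · ♛ · ♝ · ♜│8
7│♟ ♟ · · ♟ ♚ ♟ ♟│7
6│· · · ♟ ♝ ♞ · ·│6
5│· · · ♟ · · · ·│5
4│· · · · · · · ·│4
3│· · · · · · ♙ ·│3
2│♙ ♙ ♙ ♙ ♙ ♙ · ♙│2
1│♖ · ♗ ♕ ♔ ♗ · ♖│1
  ─────────────────
  a b c d e f g h


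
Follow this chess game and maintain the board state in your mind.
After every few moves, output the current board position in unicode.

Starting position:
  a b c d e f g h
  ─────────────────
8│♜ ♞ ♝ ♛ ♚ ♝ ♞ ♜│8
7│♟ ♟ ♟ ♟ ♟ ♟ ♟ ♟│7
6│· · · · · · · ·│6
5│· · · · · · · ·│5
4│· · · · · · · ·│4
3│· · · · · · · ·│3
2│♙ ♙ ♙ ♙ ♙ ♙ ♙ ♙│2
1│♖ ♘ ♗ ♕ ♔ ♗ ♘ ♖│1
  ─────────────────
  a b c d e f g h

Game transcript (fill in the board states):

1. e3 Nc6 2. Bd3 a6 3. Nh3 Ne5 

  a b c d e f g h
  ─────────────────
8│♜ · ♝ ♛ ♚ ♝ ♞ ♜│8
7│· ♟ ♟ ♟ ♟ ♟ ♟ ♟│7
6│♟ · · · · · · ·│6
5│· · · · ♞ · · ·│5
4│· · · · · · · ·│4
3│· · · ♗ ♙ · · ♘│3
2│♙ ♙ ♙ ♙ · ♙ ♙ ♙│2
1│♖ ♘ ♗ ♕ ♔ · · ♖│1
  ─────────────────
  a b c d e f g h

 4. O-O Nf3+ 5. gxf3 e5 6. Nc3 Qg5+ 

  a b c d e f g h
  ─────────────────
8│♜ · ♝ · ♚ ♝ ♞ ♜│8
7│· ♟ ♟ ♟ · ♟ ♟ ♟│7
6│♟ · · · · · · ·│6
5│· · · · ♟ · ♛ ·│5
4│· · · · · · · ·│4
3│· · ♘ ♗ ♙ ♙ · ♘│3
2│♙ ♙ ♙ ♙ · ♙ · ♙│2
1│♖ · ♗ ♕ · ♖ ♔ ·│1
  ─────────────────
  a b c d e f g h

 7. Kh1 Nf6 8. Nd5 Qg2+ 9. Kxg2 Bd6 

  a b c d e f g h
  ─────────────────
8│♜ · ♝ · ♚ · · ♜│8
7│· ♟ ♟ ♟ · ♟ ♟ ♟│7
6│♟ · · ♝ · ♞ · ·│6
5│· · · ♘ ♟ · · ·│5
4│· · · · · · · ·│4
3│· · · ♗ ♙ ♙ · ♘│3
2│♙ ♙ ♙ ♙ · ♙ ♔ ♙│2
1│♖ · ♗ ♕ · ♖ · ·│1
  ─────────────────
  a b c d e f g h

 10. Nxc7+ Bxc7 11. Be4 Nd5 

  a b c d e f g h
  ─────────────────
8│♜ · ♝ · ♚ · · ♜│8
7│· ♟ ♝ ♟ · ♟ ♟ ♟│7
6│♟ · · · · · · ·│6
5│· · · ♞ ♟ · · ·│5
4│· · · · ♗ · · ·│4
3│· · · · ♙ ♙ · ♘│3
2│♙ ♙ ♙ ♙ · ♙ ♔ ♙│2
1│♖ · ♗ ♕ · ♖ · ·│1
  ─────────────────
  a b c d e f g h


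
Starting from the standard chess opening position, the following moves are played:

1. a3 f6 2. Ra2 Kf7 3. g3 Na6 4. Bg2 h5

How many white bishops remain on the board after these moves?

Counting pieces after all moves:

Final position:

  a b c d e f g h
  ─────────────────
8│♜ · ♝ ♛ · ♝ ♞ ♜│8
7│♟ ♟ ♟ ♟ ♟ ♚ ♟ ·│7
6│♞ · · · · ♟ · ·│6
5│· · · · · · · ♟│5
4│· · · · · · · ·│4
3│♙ · · · · · ♙ ·│3
2│♖ ♙ ♙ ♙ ♙ ♙ ♗ ♙│2
1│· ♘ ♗ ♕ ♔ · ♘ ♖│1
  ─────────────────
  a b c d e f g h


2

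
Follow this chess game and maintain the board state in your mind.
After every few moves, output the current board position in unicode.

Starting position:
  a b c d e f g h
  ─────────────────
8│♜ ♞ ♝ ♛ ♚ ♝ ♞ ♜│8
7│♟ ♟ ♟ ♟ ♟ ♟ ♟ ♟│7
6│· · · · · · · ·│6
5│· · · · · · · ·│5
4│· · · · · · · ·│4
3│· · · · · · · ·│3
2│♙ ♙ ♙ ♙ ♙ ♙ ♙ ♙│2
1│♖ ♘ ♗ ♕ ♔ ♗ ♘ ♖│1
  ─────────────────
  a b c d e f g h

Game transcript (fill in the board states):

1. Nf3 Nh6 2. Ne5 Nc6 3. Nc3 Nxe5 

  a b c d e f g h
  ─────────────────
8│♜ · ♝ ♛ ♚ ♝ · ♜│8
7│♟ ♟ ♟ ♟ ♟ ♟ ♟ ♟│7
6│· · · · · · · ♞│6
5│· · · · ♞ · · ·│5
4│· · · · · · · ·│4
3│· · ♘ · · · · ·│3
2│♙ ♙ ♙ ♙ ♙ ♙ ♙ ♙│2
1│♖ · ♗ ♕ ♔ ♗ · ♖│1
  ─────────────────
  a b c d e f g h

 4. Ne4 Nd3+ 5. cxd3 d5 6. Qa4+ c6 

  a b c d e f g h
  ─────────────────
8│♜ · ♝ ♛ ♚ ♝ · ♜│8
7│♟ ♟ · · ♟ ♟ ♟ ♟│7
6│· · ♟ · · · · ♞│6
5│· · · ♟ · · · ·│5
4│♕ · · · ♘ · · ·│4
3│· · · ♙ · · · ·│3
2│♙ ♙ · ♙ ♙ ♙ ♙ ♙│2
1│♖ · ♗ · ♔ ♗ · ♖│1
  ─────────────────
  a b c d e f g h

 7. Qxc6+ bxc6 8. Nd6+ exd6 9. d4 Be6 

  a b c d e f g h
  ─────────────────
8│♜ · · ♛ ♚ ♝ · ♜│8
7│♟ · · · · ♟ ♟ ♟│7
6│· · ♟ ♟ ♝ · · ♞│6
5│· · · ♟ · · · ·│5
4│· · · ♙ · · · ·│4
3│· · · · · · · ·│3
2│♙ ♙ · ♙ ♙ ♙ ♙ ♙│2
1│♖ · ♗ · ♔ ♗ · ♖│1
  ─────────────────
  a b c d e f g h

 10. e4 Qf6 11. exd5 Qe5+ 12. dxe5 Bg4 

  a b c d e f g h
  ─────────────────
8│♜ · · · ♚ ♝ · ♜│8
7│♟ · · · · ♟ ♟ ♟│7
6│· · ♟ ♟ · · · ♞│6
5│· · · ♙ ♙ · · ·│5
4│· · · · · · ♝ ·│4
3│· · · · · · · ·│3
2│♙ ♙ · ♙ · ♙ ♙ ♙│2
1│♖ · ♗ · ♔ ♗ · ♖│1
  ─────────────────
  a b c d e f g h

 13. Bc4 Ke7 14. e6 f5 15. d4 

  a b c d e f g h
  ─────────────────
8│♜ · · · · ♝ · ♜│8
7│♟ · · · ♚ · ♟ ♟│7
6│· · ♟ ♟ ♙ · · ♞│6
5│· · · ♙ · ♟ · ·│5
4│· · ♗ ♙ · · ♝ ·│4
3│· · · · · · · ·│3
2│♙ ♙ · · · ♙ ♙ ♙│2
1│♖ · ♗ · ♔ · · ♖│1
  ─────────────────
  a b c d e f g h


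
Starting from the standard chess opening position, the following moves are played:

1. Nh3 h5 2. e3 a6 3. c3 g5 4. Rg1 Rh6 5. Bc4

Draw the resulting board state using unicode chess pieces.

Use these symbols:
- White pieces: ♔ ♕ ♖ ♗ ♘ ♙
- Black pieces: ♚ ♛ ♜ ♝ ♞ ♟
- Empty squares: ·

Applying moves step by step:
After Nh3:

♜ ♞ ♝ ♛ ♚ ♝ ♞ ♜
♟ ♟ ♟ ♟ ♟ ♟ ♟ ♟
· · · · · · · ·
· · · · · · · ·
· · · · · · · ·
· · · · · · · ♘
♙ ♙ ♙ ♙ ♙ ♙ ♙ ♙
♖ ♘ ♗ ♕ ♔ ♗ · ♖


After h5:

♜ ♞ ♝ ♛ ♚ ♝ ♞ ♜
♟ ♟ ♟ ♟ ♟ ♟ ♟ ·
· · · · · · · ·
· · · · · · · ♟
· · · · · · · ·
· · · · · · · ♘
♙ ♙ ♙ ♙ ♙ ♙ ♙ ♙
♖ ♘ ♗ ♕ ♔ ♗ · ♖


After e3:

♜ ♞ ♝ ♛ ♚ ♝ ♞ ♜
♟ ♟ ♟ ♟ ♟ ♟ ♟ ·
· · · · · · · ·
· · · · · · · ♟
· · · · · · · ·
· · · · ♙ · · ♘
♙ ♙ ♙ ♙ · ♙ ♙ ♙
♖ ♘ ♗ ♕ ♔ ♗ · ♖


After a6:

♜ ♞ ♝ ♛ ♚ ♝ ♞ ♜
· ♟ ♟ ♟ ♟ ♟ ♟ ·
♟ · · · · · · ·
· · · · · · · ♟
· · · · · · · ·
· · · · ♙ · · ♘
♙ ♙ ♙ ♙ · ♙ ♙ ♙
♖ ♘ ♗ ♕ ♔ ♗ · ♖


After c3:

♜ ♞ ♝ ♛ ♚ ♝ ♞ ♜
· ♟ ♟ ♟ ♟ ♟ ♟ ·
♟ · · · · · · ·
· · · · · · · ♟
· · · · · · · ·
· · ♙ · ♙ · · ♘
♙ ♙ · ♙ · ♙ ♙ ♙
♖ ♘ ♗ ♕ ♔ ♗ · ♖


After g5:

♜ ♞ ♝ ♛ ♚ ♝ ♞ ♜
· ♟ ♟ ♟ ♟ ♟ · ·
♟ · · · · · · ·
· · · · · · ♟ ♟
· · · · · · · ·
· · ♙ · ♙ · · ♘
♙ ♙ · ♙ · ♙ ♙ ♙
♖ ♘ ♗ ♕ ♔ ♗ · ♖


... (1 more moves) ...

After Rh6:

♜ ♞ ♝ ♛ ♚ ♝ ♞ ·
· ♟ ♟ ♟ ♟ ♟ · ·
♟ · · · · · · ♜
· · · · · · ♟ ♟
· · · · · · · ·
· · ♙ · ♙ · · ♘
♙ ♙ · ♙ · ♙ ♙ ♙
♖ ♘ ♗ ♕ ♔ ♗ ♖ ·


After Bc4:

♜ ♞ ♝ ♛ ♚ ♝ ♞ ·
· ♟ ♟ ♟ ♟ ♟ · ·
♟ · · · · · · ♜
· · · · · · ♟ ♟
· · ♗ · · · · ·
· · ♙ · ♙ · · ♘
♙ ♙ · ♙ · ♙ ♙ ♙
♖ ♘ ♗ ♕ ♔ · ♖ ·



  a b c d e f g h
  ─────────────────
8│♜ ♞ ♝ ♛ ♚ ♝ ♞ ·│8
7│· ♟ ♟ ♟ ♟ ♟ · ·│7
6│♟ · · · · · · ♜│6
5│· · · · · · ♟ ♟│5
4│· · ♗ · · · · ·│4
3│· · ♙ · ♙ · · ♘│3
2│♙ ♙ · ♙ · ♙ ♙ ♙│2
1│♖ ♘ ♗ ♕ ♔ · ♖ ·│1
  ─────────────────
  a b c d e f g h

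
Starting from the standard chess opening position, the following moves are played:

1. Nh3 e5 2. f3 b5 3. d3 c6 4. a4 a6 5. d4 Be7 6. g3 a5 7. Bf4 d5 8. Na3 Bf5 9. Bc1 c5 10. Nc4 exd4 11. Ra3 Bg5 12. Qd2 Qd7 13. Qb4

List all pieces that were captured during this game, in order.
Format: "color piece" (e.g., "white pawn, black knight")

Tracking captures:
  exd4: captured white pawn

white pawn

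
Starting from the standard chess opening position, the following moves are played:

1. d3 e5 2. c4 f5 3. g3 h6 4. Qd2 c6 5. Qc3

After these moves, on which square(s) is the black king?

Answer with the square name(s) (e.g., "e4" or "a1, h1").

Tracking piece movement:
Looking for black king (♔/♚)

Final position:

  a b c d e f g h
  ─────────────────
8│♜ ♞ ♝ ♛ ♚ ♝ ♞ ♜│8
7│♟ ♟ · ♟ · · ♟ ·│7
6│· · ♟ · · · · ♟│6
5│· · · · ♟ ♟ · ·│5
4│· · ♙ · · · · ·│4
3│· · ♕ ♙ · · ♙ ·│3
2│♙ ♙ · · ♙ ♙ · ♙│2
1│♖ ♘ ♗ · ♔ ♗ ♘ ♖│1
  ─────────────────
  a b c d e f g h


e8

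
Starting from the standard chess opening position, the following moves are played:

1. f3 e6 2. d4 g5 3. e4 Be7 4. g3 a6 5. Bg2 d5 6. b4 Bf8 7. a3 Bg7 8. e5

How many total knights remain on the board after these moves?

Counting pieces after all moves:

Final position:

  a b c d e f g h
  ─────────────────
8│♜ ♞ ♝ ♛ ♚ · ♞ ♜│8
7│· ♟ ♟ · · ♟ ♝ ♟│7
6│♟ · · · ♟ · · ·│6
5│· · · ♟ ♙ · ♟ ·│5
4│· ♙ · ♙ · · · ·│4
3│♙ · · · · ♙ ♙ ·│3
2│· · ♙ · · · ♗ ♙│2
1│♖ ♘ ♗ ♕ ♔ · ♘ ♖│1
  ─────────────────
  a b c d e f g h


4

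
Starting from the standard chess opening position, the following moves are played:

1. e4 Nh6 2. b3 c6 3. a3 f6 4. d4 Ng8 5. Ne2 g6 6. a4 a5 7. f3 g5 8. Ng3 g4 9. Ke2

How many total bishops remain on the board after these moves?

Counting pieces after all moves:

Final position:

  a b c d e f g h
  ─────────────────
8│♜ ♞ ♝ ♛ ♚ ♝ ♞ ♜│8
7│· ♟ · ♟ ♟ · · ♟│7
6│· · ♟ · · ♟ · ·│6
5│♟ · · · · · · ·│5
4│♙ · · ♙ ♙ · ♟ ·│4
3│· ♙ · · · ♙ ♘ ·│3
2│· · ♙ · ♔ · ♙ ♙│2
1│♖ ♘ ♗ ♕ · ♗ · ♖│1
  ─────────────────
  a b c d e f g h


4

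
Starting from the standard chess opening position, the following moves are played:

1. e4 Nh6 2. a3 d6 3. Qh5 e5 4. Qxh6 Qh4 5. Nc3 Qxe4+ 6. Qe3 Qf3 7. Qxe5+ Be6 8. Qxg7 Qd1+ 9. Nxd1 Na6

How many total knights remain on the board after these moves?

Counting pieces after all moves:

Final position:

  a b c d e f g h
  ─────────────────
8│♜ · · · ♚ ♝ · ♜│8
7│♟ ♟ ♟ · · ♟ ♕ ♟│7
6│♞ · · ♟ ♝ · · ·│6
5│· · · · · · · ·│5
4│· · · · · · · ·│4
3│♙ · · · · · · ·│3
2│· ♙ ♙ ♙ · ♙ ♙ ♙│2
1│♖ · ♗ ♘ ♔ ♗ ♘ ♖│1
  ─────────────────
  a b c d e f g h


3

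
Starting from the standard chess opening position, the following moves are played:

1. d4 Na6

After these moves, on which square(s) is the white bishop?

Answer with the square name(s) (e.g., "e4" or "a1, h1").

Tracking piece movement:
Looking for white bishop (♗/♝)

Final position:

  a b c d e f g h
  ─────────────────
8│♜ · ♝ ♛ ♚ ♝ ♞ ♜│8
7│♟ ♟ ♟ ♟ ♟ ♟ ♟ ♟│7
6│♞ · · · · · · ·│6
5│· · · · · · · ·│5
4│· · · ♙ · · · ·│4
3│· · · · · · · ·│3
2│♙ ♙ ♙ · ♙ ♙ ♙ ♙│2
1│♖ ♘ ♗ ♕ ♔ ♗ ♘ ♖│1
  ─────────────────
  a b c d e f g h


c1, f1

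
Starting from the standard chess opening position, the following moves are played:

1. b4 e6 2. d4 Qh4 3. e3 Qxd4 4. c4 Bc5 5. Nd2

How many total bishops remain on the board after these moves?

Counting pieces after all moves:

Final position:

  a b c d e f g h
  ─────────────────
8│♜ ♞ ♝ · ♚ · ♞ ♜│8
7│♟ ♟ ♟ ♟ · ♟ ♟ ♟│7
6│· · · · ♟ · · ·│6
5│· · ♝ · · · · ·│5
4│· ♙ ♙ ♛ · · · ·│4
3│· · · · ♙ · · ·│3
2│♙ · · ♘ · ♙ ♙ ♙│2
1│♖ · ♗ ♕ ♔ ♗ ♘ ♖│1
  ─────────────────
  a b c d e f g h


4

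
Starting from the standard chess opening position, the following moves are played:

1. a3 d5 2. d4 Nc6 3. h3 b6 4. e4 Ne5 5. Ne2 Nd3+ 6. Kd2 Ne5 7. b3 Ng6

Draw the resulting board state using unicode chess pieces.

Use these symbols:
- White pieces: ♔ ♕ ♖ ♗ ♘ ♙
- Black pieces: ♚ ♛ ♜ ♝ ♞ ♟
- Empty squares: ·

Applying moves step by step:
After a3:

♜ ♞ ♝ ♛ ♚ ♝ ♞ ♜
♟ ♟ ♟ ♟ ♟ ♟ ♟ ♟
· · · · · · · ·
· · · · · · · ·
· · · · · · · ·
♙ · · · · · · ·
· ♙ ♙ ♙ ♙ ♙ ♙ ♙
♖ ♘ ♗ ♕ ♔ ♗ ♘ ♖


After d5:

♜ ♞ ♝ ♛ ♚ ♝ ♞ ♜
♟ ♟ ♟ · ♟ ♟ ♟ ♟
· · · · · · · ·
· · · ♟ · · · ·
· · · · · · · ·
♙ · · · · · · ·
· ♙ ♙ ♙ ♙ ♙ ♙ ♙
♖ ♘ ♗ ♕ ♔ ♗ ♘ ♖


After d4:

♜ ♞ ♝ ♛ ♚ ♝ ♞ ♜
♟ ♟ ♟ · ♟ ♟ ♟ ♟
· · · · · · · ·
· · · ♟ · · · ·
· · · ♙ · · · ·
♙ · · · · · · ·
· ♙ ♙ · ♙ ♙ ♙ ♙
♖ ♘ ♗ ♕ ♔ ♗ ♘ ♖


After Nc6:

♜ · ♝ ♛ ♚ ♝ ♞ ♜
♟ ♟ ♟ · ♟ ♟ ♟ ♟
· · ♞ · · · · ·
· · · ♟ · · · ·
· · · ♙ · · · ·
♙ · · · · · · ·
· ♙ ♙ · ♙ ♙ ♙ ♙
♖ ♘ ♗ ♕ ♔ ♗ ♘ ♖


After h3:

♜ · ♝ ♛ ♚ ♝ ♞ ♜
♟ ♟ ♟ · ♟ ♟ ♟ ♟
· · ♞ · · · · ·
· · · ♟ · · · ·
· · · ♙ · · · ·
♙ · · · · · · ♙
· ♙ ♙ · ♙ ♙ ♙ ·
♖ ♘ ♗ ♕ ♔ ♗ ♘ ♖


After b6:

♜ · ♝ ♛ ♚ ♝ ♞ ♜
♟ · ♟ · ♟ ♟ ♟ ♟
· ♟ ♞ · · · · ·
· · · ♟ · · · ·
· · · ♙ · · · ·
♙ · · · · · · ♙
· ♙ ♙ · ♙ ♙ ♙ ·
♖ ♘ ♗ ♕ ♔ ♗ ♘ ♖


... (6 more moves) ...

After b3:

♜ · ♝ ♛ ♚ ♝ ♞ ♜
♟ · ♟ · ♟ ♟ ♟ ♟
· ♟ · · · · · ·
· · · ♟ ♞ · · ·
· · · ♙ ♙ · · ·
♙ ♙ · · · · · ♙
· · ♙ ♔ ♘ ♙ ♙ ·
♖ ♘ ♗ ♕ · ♗ · ♖


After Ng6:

♜ · ♝ ♛ ♚ ♝ ♞ ♜
♟ · ♟ · ♟ ♟ ♟ ♟
· ♟ · · · · ♞ ·
· · · ♟ · · · ·
· · · ♙ ♙ · · ·
♙ ♙ · · · · · ♙
· · ♙ ♔ ♘ ♙ ♙ ·
♖ ♘ ♗ ♕ · ♗ · ♖



  a b c d e f g h
  ─────────────────
8│♜ · ♝ ♛ ♚ ♝ ♞ ♜│8
7│♟ · ♟ · ♟ ♟ ♟ ♟│7
6│· ♟ · · · · ♞ ·│6
5│· · · ♟ · · · ·│5
4│· · · ♙ ♙ · · ·│4
3│♙ ♙ · · · · · ♙│3
2│· · ♙ ♔ ♘ ♙ ♙ ·│2
1│♖ ♘ ♗ ♕ · ♗ · ♖│1
  ─────────────────
  a b c d e f g h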